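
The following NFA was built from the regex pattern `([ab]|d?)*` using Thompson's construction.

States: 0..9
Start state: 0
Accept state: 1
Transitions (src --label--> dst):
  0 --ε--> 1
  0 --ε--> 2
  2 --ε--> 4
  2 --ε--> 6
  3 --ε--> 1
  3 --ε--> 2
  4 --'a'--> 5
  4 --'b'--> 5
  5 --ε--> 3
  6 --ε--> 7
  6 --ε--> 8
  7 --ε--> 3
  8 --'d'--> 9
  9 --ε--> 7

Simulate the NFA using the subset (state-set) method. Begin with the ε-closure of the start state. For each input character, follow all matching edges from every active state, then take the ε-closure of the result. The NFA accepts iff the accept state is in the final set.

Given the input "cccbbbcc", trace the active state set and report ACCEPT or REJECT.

Answer: REJECT

Derivation:
initial (ε-close {0}): {0,1,2,3,4,6,7,8}
'c' @ 1: {}  — no active states
rest 'ccbbbcc' ignored (set empty)
after full input: {}  (accept=1 not in)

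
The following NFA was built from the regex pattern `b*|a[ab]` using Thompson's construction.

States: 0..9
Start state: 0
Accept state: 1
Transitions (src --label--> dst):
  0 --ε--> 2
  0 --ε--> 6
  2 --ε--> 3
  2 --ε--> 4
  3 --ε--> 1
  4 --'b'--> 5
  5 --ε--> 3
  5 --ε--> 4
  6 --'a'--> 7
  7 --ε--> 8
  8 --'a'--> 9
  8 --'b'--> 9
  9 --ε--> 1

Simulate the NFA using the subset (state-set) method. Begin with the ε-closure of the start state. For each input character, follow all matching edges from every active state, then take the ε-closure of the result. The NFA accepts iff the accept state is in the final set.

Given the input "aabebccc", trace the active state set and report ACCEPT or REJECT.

Answer: REJECT

Derivation:
initial (ε-close {0}): {0,1,2,3,4,6}
'a' @ 1: {7,8}
'a' @ 2: {1,9}  (accept∈set)
'b' @ 3: {}  — state set empty
rest 'ebccc' ignored (set empty)
final: {}; accept 1 not in set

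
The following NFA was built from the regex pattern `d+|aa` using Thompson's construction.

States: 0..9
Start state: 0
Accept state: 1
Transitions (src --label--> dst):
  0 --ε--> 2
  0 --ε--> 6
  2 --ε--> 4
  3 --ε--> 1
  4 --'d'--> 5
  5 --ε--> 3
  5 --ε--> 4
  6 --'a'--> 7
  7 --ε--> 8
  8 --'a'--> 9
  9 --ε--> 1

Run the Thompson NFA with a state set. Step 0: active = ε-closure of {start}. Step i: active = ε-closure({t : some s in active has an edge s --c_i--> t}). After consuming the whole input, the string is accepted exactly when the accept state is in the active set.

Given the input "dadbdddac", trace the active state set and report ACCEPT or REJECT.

Answer: REJECT

Trace:
initial (ε-close {0}): {0,2,4,6}
'd' @ 1: {1,3,4,5}  ✓accept
'a' @ 2: {}  — dead — no transitions
rest 'dbdddac' ignored (set empty)
end set {} — state 1 not in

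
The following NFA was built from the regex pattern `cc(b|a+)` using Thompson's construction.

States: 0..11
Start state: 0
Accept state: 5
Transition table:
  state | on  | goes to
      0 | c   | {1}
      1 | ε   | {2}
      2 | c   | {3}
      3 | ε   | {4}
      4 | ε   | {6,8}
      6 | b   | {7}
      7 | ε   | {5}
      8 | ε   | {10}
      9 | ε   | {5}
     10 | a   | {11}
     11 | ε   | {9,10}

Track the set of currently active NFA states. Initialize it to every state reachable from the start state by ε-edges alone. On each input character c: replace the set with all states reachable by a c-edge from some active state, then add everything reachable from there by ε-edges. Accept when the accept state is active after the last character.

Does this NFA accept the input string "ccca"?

start: ε-closure({0}) = {0}
'c' @ 1: {1,2}
'c' @ 2: {3,4,6,8,10}
'c' @ 3: {}  — state set empty
rest 'a' ignored (set empty)
final: {}; accept 5 not in set

Answer: REJECT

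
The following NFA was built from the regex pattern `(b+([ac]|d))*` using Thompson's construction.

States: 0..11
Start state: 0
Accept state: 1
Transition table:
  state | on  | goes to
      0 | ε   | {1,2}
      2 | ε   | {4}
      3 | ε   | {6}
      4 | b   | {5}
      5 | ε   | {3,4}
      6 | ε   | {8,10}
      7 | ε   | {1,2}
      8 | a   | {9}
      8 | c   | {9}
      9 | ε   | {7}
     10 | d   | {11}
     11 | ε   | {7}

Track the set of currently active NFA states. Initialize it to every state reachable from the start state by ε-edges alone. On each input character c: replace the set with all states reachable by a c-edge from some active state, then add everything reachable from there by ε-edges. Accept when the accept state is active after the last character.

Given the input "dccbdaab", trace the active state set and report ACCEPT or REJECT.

start: ε-closure({0}) = {0,1,2,4}
'd' @ 1: {}  — dead — no transitions
rest 'ccbdaab' ignored (set empty)
final: {}; accept 1 not in set

Answer: REJECT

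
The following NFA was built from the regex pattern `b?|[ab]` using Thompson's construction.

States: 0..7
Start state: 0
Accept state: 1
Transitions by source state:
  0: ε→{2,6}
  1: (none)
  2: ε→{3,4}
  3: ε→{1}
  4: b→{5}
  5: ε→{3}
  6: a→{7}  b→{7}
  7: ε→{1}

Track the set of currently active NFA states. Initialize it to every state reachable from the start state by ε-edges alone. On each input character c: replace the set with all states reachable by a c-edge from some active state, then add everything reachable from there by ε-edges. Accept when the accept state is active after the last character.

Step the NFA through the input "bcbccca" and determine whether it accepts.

start: ε-closure({0}) = {0,1,2,3,4,6}
'b' @ 1: {1,3,5,7}  (accept∈set)
'c' @ 2: {}  — state set empty
rest 'bccca' ignored (set empty)
end set {} — state 1 not in

Answer: REJECT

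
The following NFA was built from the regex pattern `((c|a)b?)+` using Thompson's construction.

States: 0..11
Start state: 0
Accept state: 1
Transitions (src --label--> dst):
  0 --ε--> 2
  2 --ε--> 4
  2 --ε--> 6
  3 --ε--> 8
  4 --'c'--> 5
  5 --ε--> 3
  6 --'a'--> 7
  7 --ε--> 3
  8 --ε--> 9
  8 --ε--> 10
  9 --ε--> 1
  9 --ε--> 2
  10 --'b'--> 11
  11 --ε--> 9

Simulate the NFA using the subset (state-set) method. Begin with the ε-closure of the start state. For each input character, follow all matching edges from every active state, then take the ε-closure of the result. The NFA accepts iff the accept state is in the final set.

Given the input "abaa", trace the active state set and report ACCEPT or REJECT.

start: ε-closure({0}) = {0,2,4,6}
'a' @ 1: {1,2,3,4,6,7,8,9,10}  (accept∈set)
'b' @ 2: {1,2,4,6,9,11}  (accept∈set)
'a' @ 3: {1,2,3,4,6,7,8,9,10}  (accept∈set)
'a' @ 4: {1,2,3,4,6,7,8,9,10}  (accept∈set)
end set {1,2,3,4,6,7,8,9,10} — state 1 in

Answer: ACCEPT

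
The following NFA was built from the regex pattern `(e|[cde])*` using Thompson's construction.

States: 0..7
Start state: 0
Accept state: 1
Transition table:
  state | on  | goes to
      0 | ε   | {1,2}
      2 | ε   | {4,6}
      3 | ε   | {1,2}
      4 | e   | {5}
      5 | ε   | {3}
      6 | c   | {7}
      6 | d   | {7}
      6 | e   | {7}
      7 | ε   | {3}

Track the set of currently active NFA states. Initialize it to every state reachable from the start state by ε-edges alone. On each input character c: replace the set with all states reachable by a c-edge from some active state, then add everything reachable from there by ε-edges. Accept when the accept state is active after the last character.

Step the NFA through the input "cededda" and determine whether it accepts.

initial (ε-close {0}): {0,1,2,4,6}
'c' @ 1: {1,2,3,4,6,7}  [accepting]
'e' @ 2: {1,2,3,4,5,6,7}  [accepting]
'd' @ 3: {1,2,3,4,6,7}  [accepting]
'e' @ 4: {1,2,3,4,5,6,7}  [accepting]
'd' @ 5: {1,2,3,4,6,7}  [accepting]
'd' @ 6: {1,2,3,4,6,7}  [accepting]
'a' @ 7: {}  — state set empty
end set {} — state 1 not in

Answer: REJECT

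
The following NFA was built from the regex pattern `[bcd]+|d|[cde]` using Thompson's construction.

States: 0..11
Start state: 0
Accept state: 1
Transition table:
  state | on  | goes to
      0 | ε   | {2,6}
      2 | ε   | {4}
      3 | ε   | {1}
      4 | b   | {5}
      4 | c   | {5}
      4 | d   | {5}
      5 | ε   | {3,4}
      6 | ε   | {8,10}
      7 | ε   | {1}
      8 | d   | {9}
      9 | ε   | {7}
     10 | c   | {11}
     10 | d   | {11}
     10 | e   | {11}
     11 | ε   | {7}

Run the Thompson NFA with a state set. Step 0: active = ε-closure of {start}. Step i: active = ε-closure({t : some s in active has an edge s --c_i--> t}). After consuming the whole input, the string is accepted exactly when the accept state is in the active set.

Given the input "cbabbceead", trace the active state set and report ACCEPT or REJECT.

Answer: REJECT

Steps:
start: ε-closure({0}) = {0,2,4,6,8,10}
'c' @ 1: {1,3,4,5,7,11}  (accept∈set)
'b' @ 2: {1,3,4,5}  (accept∈set)
'a' @ 3: {}  — dead — no transitions
rest 'bbceead' ignored (set empty)
end set {} — state 1 not in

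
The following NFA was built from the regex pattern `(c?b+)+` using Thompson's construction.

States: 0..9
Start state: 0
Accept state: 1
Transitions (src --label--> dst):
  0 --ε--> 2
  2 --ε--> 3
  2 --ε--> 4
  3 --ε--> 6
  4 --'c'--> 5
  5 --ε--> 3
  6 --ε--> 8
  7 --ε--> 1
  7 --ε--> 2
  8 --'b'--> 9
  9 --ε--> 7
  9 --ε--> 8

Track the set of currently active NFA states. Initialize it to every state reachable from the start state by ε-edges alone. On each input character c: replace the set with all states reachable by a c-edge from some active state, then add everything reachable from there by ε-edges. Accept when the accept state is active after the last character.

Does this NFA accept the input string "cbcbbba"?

initial (ε-close {0}): {0,2,3,4,6,8}
'c' @ 1: {3,5,6,8}
'b' @ 2: {1,2,3,4,6,7,8,9}  ✓accept
'c' @ 3: {3,5,6,8}
'b' @ 4: {1,2,3,4,6,7,8,9}  ✓accept
'b' @ 5: {1,2,3,4,6,7,8,9}  ✓accept
'b' @ 6: {1,2,3,4,6,7,8,9}  ✓accept
'a' @ 7: {}  — state set empty
after full input: {}  (accept=1 not in)

Answer: REJECT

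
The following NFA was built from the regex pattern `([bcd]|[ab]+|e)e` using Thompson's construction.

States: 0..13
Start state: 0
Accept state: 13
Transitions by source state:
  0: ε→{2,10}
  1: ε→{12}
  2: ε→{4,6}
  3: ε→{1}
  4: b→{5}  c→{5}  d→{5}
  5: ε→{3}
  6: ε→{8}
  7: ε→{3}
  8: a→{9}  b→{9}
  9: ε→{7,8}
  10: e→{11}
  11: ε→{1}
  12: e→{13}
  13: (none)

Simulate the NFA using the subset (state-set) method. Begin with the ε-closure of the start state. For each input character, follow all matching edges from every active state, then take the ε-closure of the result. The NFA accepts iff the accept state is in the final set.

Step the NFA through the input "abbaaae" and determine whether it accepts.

S₀ = ε-closure({0}) = {0,2,4,6,8,10}
'a' @ 1: {1,3,7,8,9,12}
'b' @ 2: {1,3,7,8,9,12}
'b' @ 3: {1,3,7,8,9,12}
'a' @ 4: {1,3,7,8,9,12}
'a' @ 5: {1,3,7,8,9,12}
'a' @ 6: {1,3,7,8,9,12}
'e' @ 7: {13}  [accepting]
final: {13}; accept 13 in set

Answer: ACCEPT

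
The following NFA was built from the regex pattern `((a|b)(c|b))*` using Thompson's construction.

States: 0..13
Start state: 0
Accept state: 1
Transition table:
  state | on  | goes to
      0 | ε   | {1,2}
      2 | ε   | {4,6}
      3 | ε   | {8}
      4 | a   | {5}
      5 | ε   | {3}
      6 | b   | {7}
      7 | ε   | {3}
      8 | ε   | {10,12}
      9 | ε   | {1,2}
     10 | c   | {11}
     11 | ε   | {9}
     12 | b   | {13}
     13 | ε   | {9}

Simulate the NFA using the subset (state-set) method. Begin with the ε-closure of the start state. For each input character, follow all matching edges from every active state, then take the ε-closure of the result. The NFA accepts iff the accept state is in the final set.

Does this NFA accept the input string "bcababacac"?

start: ε-closure({0}) = {0,1,2,4,6}
'b' @ 1: {3,7,8,10,12}
'c' @ 2: {1,2,4,6,9,11}  (accept∈set)
'a' @ 3: {3,5,8,10,12}
'b' @ 4: {1,2,4,6,9,13}  (accept∈set)
'a' @ 5: {3,5,8,10,12}
'b' @ 6: {1,2,4,6,9,13}  (accept∈set)
'a' @ 7: {3,5,8,10,12}
'c' @ 8: {1,2,4,6,9,11}  (accept∈set)
'a' @ 9: {3,5,8,10,12}
'c' @ 10: {1,2,4,6,9,11}  (accept∈set)
after full input: {1,2,4,6,9,11}  (accept=1 in)

Answer: ACCEPT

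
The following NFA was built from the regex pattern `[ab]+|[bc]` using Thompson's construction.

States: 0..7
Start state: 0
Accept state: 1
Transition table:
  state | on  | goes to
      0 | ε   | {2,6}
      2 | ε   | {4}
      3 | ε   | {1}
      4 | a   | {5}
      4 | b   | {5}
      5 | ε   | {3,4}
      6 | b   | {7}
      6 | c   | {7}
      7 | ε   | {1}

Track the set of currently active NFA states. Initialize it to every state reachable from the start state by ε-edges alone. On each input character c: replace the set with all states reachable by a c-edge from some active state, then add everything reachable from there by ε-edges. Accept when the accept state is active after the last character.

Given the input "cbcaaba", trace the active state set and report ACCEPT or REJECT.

Answer: REJECT

Trace:
start: ε-closure({0}) = {0,2,4,6}
'c' @ 1: {1,7}  [accepting]
'b' @ 2: {}  — state set empty
rest 'caaba' ignored (set empty)
final: {}; accept 1 not in set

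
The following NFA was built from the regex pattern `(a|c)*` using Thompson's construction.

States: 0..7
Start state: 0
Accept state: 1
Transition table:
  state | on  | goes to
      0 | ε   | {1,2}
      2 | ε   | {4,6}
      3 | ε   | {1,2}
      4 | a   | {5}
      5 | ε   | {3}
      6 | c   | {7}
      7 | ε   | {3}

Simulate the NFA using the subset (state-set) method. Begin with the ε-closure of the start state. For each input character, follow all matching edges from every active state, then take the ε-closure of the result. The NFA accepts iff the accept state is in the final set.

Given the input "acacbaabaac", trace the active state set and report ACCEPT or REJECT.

initial (ε-close {0}): {0,1,2,4,6}
'a' @ 1: {1,2,3,4,5,6}  ✓accept
'c' @ 2: {1,2,3,4,6,7}  ✓accept
'a' @ 3: {1,2,3,4,5,6}  ✓accept
'c' @ 4: {1,2,3,4,6,7}  ✓accept
'b' @ 5: {}  — dead — no transitions
rest 'aabaac' ignored (set empty)
after full input: {}  (accept=1 not in)

Answer: REJECT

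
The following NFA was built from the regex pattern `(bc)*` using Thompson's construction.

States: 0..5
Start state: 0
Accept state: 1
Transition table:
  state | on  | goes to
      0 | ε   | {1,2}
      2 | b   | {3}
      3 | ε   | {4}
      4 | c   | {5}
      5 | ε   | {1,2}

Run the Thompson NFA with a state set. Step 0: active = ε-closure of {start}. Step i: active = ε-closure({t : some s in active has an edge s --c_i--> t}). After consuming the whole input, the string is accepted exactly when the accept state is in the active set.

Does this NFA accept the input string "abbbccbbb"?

Answer: REJECT

Derivation:
start: ε-closure({0}) = {0,1,2}
'a' @ 1: {}  — no active states
rest 'bbbccbbb' ignored (set empty)
after full input: {}  (accept=1 not in)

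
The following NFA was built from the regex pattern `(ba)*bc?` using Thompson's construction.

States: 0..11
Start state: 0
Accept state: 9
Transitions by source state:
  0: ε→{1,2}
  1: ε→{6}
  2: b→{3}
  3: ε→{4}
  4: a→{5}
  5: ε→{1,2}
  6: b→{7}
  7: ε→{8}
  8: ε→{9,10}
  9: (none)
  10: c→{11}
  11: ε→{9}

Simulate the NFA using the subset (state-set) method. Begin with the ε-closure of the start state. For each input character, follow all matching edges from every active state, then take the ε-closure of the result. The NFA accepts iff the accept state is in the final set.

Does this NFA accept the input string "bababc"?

initial (ε-close {0}): {0,1,2,6}
'b' @ 1: {3,4,7,8,9,10}  [accepting]
'a' @ 2: {1,2,5,6}
'b' @ 3: {3,4,7,8,9,10}  [accepting]
'a' @ 4: {1,2,5,6}
'b' @ 5: {3,4,7,8,9,10}  [accepting]
'c' @ 6: {9,11}  [accepting]
final: {9,11}; accept 9 in set

Answer: ACCEPT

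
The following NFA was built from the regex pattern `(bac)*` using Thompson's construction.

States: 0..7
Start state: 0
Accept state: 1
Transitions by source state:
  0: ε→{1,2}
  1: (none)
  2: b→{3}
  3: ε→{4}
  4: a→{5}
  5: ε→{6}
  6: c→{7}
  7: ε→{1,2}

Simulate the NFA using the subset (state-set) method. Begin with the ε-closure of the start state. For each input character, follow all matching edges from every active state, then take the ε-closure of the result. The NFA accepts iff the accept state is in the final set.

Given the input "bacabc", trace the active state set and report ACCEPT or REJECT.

Answer: REJECT

Steps:
initial (ε-close {0}): {0,1,2}
'b' @ 1: {3,4}
'a' @ 2: {5,6}
'c' @ 3: {1,2,7}  ✓accept
'a' @ 4: {}  — no active states
rest 'bc' ignored (set empty)
final: {}; accept 1 not in set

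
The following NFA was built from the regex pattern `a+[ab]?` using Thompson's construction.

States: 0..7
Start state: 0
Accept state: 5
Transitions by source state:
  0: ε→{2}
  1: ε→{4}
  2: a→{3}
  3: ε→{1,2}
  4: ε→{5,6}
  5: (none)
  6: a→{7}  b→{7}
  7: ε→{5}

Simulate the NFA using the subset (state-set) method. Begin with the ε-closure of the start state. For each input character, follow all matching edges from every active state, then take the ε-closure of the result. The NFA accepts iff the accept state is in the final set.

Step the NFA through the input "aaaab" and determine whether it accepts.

Answer: ACCEPT

Steps:
S₀ = ε-closure({0}) = {0,2}
'a' @ 1: {1,2,3,4,5,6}  ✓accept
'a' @ 2: {1,2,3,4,5,6,7}  ✓accept
'a' @ 3: {1,2,3,4,5,6,7}  ✓accept
'a' @ 4: {1,2,3,4,5,6,7}  ✓accept
'b' @ 5: {5,7}  ✓accept
end set {5,7} — state 5 in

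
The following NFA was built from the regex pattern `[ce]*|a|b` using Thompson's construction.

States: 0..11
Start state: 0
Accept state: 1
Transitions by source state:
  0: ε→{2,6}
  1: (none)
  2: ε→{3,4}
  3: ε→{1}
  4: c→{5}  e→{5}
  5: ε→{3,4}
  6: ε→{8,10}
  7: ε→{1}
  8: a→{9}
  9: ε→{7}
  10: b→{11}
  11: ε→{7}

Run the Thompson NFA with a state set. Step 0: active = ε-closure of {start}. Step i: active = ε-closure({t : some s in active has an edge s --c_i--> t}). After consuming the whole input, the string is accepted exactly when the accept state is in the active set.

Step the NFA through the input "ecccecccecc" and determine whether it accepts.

S₀ = ε-closure({0}) = {0,1,2,3,4,6,8,10}
'e' @ 1: {1,3,4,5}  ✓accept
'c' @ 2: {1,3,4,5}  ✓accept
'c' @ 3: {1,3,4,5}  ✓accept
'c' @ 4: {1,3,4,5}  ✓accept
'e' @ 5: {1,3,4,5}  ✓accept
'c' @ 6: {1,3,4,5}  ✓accept
'c' @ 7: {1,3,4,5}  ✓accept
'c' @ 8: {1,3,4,5}  ✓accept
'e' @ 9: {1,3,4,5}  ✓accept
'c' @ 10: {1,3,4,5}  ✓accept
'c' @ 11: {1,3,4,5}  ✓accept
end set {1,3,4,5} — state 1 in

Answer: ACCEPT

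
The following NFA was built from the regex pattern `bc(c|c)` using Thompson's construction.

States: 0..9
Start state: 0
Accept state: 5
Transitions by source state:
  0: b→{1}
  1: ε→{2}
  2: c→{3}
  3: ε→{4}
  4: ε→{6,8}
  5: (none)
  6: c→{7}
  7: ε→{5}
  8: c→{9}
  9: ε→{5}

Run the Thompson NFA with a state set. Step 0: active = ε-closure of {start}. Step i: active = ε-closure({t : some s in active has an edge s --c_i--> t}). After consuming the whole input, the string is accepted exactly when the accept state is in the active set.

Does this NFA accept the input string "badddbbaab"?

initial (ε-close {0}): {0}
'b' @ 1: {1,2}
'a' @ 2: {}  — dead — no transitions
rest 'dddbbaab' ignored (set empty)
after full input: {}  (accept=5 not in)

Answer: REJECT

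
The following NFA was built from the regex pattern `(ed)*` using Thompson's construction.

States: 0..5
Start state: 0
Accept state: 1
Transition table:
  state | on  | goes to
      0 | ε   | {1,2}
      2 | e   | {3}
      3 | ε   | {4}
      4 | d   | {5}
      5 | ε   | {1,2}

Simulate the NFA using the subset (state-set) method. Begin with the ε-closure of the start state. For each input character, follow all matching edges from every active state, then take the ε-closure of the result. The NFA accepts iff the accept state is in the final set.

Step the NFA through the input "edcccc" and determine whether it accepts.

Answer: REJECT

Steps:
S₀ = ε-closure({0}) = {0,1,2}
'e' @ 1: {3,4}
'd' @ 2: {1,2,5}  [accepting]
'c' @ 3: {}  — no active states
rest 'ccc' ignored (set empty)
after full input: {}  (accept=1 not in)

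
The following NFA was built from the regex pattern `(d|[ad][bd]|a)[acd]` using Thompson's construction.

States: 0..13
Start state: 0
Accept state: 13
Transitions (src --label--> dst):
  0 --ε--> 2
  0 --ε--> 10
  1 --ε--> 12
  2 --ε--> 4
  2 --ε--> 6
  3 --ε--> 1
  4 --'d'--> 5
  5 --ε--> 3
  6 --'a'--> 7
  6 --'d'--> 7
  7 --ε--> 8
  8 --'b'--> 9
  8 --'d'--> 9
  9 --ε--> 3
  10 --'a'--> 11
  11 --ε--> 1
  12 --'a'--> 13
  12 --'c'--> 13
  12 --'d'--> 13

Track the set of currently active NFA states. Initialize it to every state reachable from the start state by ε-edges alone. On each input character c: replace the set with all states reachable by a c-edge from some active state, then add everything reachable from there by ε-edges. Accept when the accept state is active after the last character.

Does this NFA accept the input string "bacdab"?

start: ε-closure({0}) = {0,2,4,6,10}
'b' @ 1: {}  — state set empty
rest 'acdab' ignored (set empty)
after full input: {}  (accept=13 not in)

Answer: REJECT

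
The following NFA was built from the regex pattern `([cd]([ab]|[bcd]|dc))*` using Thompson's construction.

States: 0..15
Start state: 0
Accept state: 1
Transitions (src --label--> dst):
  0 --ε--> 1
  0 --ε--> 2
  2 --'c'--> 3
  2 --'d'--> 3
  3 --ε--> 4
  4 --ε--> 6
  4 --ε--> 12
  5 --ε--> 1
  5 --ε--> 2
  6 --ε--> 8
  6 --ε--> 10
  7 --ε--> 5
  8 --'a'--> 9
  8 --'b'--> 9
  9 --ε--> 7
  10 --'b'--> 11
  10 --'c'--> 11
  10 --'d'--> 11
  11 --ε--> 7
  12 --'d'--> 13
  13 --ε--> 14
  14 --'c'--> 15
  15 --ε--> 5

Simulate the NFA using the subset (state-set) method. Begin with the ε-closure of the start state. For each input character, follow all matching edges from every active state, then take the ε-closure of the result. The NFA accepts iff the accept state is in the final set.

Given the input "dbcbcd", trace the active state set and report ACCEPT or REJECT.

Answer: ACCEPT

Trace:
S₀ = ε-closure({0}) = {0,1,2}
'd' @ 1: {3,4,6,8,10,12}
'b' @ 2: {1,2,5,7,9,11}  ✓accept
'c' @ 3: {3,4,6,8,10,12}
'b' @ 4: {1,2,5,7,9,11}  ✓accept
'c' @ 5: {3,4,6,8,10,12}
'd' @ 6: {1,2,5,7,11,13,14}  ✓accept
final: {1,2,5,7,11,13,14}; accept 1 in set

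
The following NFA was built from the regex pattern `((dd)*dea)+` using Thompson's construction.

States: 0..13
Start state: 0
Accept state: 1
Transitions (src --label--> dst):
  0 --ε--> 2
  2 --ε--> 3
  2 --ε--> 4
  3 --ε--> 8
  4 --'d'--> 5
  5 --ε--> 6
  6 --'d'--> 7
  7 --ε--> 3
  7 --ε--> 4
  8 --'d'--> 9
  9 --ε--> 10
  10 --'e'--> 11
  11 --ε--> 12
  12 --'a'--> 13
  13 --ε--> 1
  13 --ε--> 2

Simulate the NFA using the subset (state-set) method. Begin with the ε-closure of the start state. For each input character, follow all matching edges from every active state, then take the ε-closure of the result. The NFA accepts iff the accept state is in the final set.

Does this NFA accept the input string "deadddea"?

Answer: ACCEPT

Trace:
initial (ε-close {0}): {0,2,3,4,8}
'd' @ 1: {5,6,9,10}
'e' @ 2: {11,12}
'a' @ 3: {1,2,3,4,8,13}  [accepting]
'd' @ 4: {5,6,9,10}
'd' @ 5: {3,4,7,8}
'd' @ 6: {5,6,9,10}
'e' @ 7: {11,12}
'a' @ 8: {1,2,3,4,8,13}  [accepting]
final: {1,2,3,4,8,13}; accept 1 in set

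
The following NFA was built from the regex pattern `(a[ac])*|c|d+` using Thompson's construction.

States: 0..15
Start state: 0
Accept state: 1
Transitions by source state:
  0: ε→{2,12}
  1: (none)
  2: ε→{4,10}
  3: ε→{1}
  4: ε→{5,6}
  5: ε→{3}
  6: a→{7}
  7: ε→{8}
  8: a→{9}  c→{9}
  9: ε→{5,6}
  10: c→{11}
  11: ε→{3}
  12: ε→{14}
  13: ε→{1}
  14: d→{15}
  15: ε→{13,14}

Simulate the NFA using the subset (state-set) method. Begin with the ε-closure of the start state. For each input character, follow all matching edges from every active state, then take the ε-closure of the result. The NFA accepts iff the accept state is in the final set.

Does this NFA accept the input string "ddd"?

S₀ = ε-closure({0}) = {0,1,2,3,4,5,6,10,12,14}
'd' @ 1: {1,13,14,15}  (accept∈set)
'd' @ 2: {1,13,14,15}  (accept∈set)
'd' @ 3: {1,13,14,15}  (accept∈set)
final: {1,13,14,15}; accept 1 in set

Answer: ACCEPT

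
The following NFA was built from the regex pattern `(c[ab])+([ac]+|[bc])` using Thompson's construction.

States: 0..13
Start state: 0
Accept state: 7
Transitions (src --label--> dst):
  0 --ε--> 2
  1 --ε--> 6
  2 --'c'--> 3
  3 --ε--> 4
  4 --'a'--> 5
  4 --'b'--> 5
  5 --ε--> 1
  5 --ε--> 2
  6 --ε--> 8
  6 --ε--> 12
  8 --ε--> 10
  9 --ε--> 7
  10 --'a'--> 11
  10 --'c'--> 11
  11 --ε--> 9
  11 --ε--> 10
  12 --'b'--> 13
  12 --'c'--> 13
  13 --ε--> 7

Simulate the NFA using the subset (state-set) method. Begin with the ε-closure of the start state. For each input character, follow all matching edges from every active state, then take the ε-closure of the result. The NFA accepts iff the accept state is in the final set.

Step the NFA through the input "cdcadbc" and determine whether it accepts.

initial (ε-close {0}): {0,2}
'c' @ 1: {3,4}
'd' @ 2: {}  — no active states
rest 'cadbc' ignored (set empty)
final: {}; accept 7 not in set

Answer: REJECT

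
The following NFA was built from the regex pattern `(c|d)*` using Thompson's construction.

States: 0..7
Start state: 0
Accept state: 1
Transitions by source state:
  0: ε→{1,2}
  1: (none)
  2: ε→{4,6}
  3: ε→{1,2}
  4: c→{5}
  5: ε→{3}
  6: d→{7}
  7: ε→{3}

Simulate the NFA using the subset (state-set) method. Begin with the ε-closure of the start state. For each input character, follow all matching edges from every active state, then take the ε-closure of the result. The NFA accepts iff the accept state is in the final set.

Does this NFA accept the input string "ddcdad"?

Answer: REJECT

Trace:
initial (ε-close {0}): {0,1,2,4,6}
'd' @ 1: {1,2,3,4,6,7}  (accept∈set)
'd' @ 2: {1,2,3,4,6,7}  (accept∈set)
'c' @ 3: {1,2,3,4,5,6}  (accept∈set)
'd' @ 4: {1,2,3,4,6,7}  (accept∈set)
'a' @ 5: {}  — dead — no transitions
rest 'd' ignored (set empty)
end set {} — state 1 not in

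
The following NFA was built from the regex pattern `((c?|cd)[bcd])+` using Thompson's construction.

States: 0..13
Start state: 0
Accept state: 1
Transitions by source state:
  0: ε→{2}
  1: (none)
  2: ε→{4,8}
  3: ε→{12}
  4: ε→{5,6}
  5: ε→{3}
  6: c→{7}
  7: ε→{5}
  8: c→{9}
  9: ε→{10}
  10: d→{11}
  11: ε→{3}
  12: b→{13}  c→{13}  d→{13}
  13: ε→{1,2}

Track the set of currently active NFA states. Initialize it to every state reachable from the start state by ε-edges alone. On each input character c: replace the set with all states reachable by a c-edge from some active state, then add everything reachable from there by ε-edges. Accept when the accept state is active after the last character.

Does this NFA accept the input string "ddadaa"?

initial (ε-close {0}): {0,2,3,4,5,6,8,12}
'd' @ 1: {1,2,3,4,5,6,8,12,13}  ✓accept
'd' @ 2: {1,2,3,4,5,6,8,12,13}  ✓accept
'a' @ 3: {}  — state set empty
rest 'daa' ignored (set empty)
end set {} — state 1 not in

Answer: REJECT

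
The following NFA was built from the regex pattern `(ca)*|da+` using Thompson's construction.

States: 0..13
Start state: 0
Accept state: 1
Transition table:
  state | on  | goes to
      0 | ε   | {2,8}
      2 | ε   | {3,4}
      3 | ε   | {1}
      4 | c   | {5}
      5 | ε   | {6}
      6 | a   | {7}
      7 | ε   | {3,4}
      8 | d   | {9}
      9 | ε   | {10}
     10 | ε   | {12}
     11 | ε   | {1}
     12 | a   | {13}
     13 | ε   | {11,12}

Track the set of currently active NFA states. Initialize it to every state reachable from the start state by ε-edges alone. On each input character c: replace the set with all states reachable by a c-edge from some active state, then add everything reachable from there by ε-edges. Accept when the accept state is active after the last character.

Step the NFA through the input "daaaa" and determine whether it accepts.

Answer: ACCEPT

Trace:
S₀ = ε-closure({0}) = {0,1,2,3,4,8}
'd' @ 1: {9,10,12}
'a' @ 2: {1,11,12,13}  ✓accept
'a' @ 3: {1,11,12,13}  ✓accept
'a' @ 4: {1,11,12,13}  ✓accept
'a' @ 5: {1,11,12,13}  ✓accept
end set {1,11,12,13} — state 1 in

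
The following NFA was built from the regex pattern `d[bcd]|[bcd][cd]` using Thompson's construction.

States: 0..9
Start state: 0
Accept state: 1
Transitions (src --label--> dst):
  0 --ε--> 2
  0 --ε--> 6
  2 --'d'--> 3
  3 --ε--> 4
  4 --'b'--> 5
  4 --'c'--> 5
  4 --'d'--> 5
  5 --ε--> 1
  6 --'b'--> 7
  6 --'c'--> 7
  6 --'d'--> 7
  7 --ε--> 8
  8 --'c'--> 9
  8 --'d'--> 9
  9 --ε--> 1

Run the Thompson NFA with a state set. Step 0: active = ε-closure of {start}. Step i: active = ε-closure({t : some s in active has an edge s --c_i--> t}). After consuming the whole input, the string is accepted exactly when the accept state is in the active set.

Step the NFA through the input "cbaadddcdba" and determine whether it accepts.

initial (ε-close {0}): {0,2,6}
'c' @ 1: {7,8}
'b' @ 2: {}  — no active states
rest 'aadddcdba' ignored (set empty)
after full input: {}  (accept=1 not in)

Answer: REJECT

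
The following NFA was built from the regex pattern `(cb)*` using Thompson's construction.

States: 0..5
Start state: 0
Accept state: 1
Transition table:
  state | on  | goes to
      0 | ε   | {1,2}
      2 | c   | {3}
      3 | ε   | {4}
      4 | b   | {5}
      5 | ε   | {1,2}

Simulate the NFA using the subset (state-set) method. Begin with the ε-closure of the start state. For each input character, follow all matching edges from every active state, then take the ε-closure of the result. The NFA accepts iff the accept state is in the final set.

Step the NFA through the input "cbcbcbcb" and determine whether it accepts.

start: ε-closure({0}) = {0,1,2}
'c' @ 1: {3,4}
'b' @ 2: {1,2,5}  (accept∈set)
'c' @ 3: {3,4}
'b' @ 4: {1,2,5}  (accept∈set)
'c' @ 5: {3,4}
'b' @ 6: {1,2,5}  (accept∈set)
'c' @ 7: {3,4}
'b' @ 8: {1,2,5}  (accept∈set)
after full input: {1,2,5}  (accept=1 in)

Answer: ACCEPT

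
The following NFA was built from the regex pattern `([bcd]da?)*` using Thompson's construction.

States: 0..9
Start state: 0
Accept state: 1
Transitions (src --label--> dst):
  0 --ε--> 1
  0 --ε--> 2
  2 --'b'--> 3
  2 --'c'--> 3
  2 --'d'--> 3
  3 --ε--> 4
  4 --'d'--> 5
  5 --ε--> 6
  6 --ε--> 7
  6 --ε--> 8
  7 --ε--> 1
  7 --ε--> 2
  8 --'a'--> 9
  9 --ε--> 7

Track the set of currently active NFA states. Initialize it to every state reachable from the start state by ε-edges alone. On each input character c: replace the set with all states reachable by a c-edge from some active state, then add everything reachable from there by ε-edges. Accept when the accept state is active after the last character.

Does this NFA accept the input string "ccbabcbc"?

Answer: REJECT

Trace:
S₀ = ε-closure({0}) = {0,1,2}
'c' @ 1: {3,4}
'c' @ 2: {}  — state set empty
rest 'babcbc' ignored (set empty)
end set {} — state 1 not in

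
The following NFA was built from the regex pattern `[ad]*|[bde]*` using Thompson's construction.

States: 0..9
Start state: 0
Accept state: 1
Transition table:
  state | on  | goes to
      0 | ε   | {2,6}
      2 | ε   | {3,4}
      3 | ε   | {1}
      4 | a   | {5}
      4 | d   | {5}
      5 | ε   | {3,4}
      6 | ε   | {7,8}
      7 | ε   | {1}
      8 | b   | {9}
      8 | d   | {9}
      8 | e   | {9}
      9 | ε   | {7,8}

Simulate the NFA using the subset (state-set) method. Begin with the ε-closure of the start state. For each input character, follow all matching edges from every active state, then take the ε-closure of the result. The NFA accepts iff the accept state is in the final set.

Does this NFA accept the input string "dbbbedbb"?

Answer: ACCEPT

Steps:
start: ε-closure({0}) = {0,1,2,3,4,6,7,8}
'd' @ 1: {1,3,4,5,7,8,9}  (accept∈set)
'b' @ 2: {1,7,8,9}  (accept∈set)
'b' @ 3: {1,7,8,9}  (accept∈set)
'b' @ 4: {1,7,8,9}  (accept∈set)
'e' @ 5: {1,7,8,9}  (accept∈set)
'd' @ 6: {1,7,8,9}  (accept∈set)
'b' @ 7: {1,7,8,9}  (accept∈set)
'b' @ 8: {1,7,8,9}  (accept∈set)
end set {1,7,8,9} — state 1 in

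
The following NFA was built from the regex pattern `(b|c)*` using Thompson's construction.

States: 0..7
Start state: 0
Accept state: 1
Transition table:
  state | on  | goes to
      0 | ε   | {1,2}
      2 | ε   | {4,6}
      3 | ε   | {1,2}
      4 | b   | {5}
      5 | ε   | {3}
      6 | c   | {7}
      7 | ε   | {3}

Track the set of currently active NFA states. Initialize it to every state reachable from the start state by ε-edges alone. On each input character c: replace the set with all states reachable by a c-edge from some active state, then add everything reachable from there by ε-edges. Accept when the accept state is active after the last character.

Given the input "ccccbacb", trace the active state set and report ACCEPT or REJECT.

initial (ε-close {0}): {0,1,2,4,6}
'c' @ 1: {1,2,3,4,6,7}  [accepting]
'c' @ 2: {1,2,3,4,6,7}  [accepting]
'c' @ 3: {1,2,3,4,6,7}  [accepting]
'c' @ 4: {1,2,3,4,6,7}  [accepting]
'b' @ 5: {1,2,3,4,5,6}  [accepting]
'a' @ 6: {}  — no active states
rest 'cb' ignored (set empty)
after full input: {}  (accept=1 not in)

Answer: REJECT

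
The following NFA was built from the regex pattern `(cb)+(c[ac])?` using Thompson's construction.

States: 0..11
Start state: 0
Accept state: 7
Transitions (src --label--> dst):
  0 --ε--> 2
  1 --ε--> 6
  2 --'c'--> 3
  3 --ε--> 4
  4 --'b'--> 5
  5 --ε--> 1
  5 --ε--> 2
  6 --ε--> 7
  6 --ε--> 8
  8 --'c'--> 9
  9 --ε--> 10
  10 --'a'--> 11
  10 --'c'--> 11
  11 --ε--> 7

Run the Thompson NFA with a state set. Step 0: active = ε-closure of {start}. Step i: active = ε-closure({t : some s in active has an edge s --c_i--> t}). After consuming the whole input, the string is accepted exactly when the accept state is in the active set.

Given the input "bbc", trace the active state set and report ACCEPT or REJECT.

Answer: REJECT

Trace:
S₀ = ε-closure({0}) = {0,2}
'b' @ 1: {}  — state set empty
rest 'bc' ignored (set empty)
after full input: {}  (accept=7 not in)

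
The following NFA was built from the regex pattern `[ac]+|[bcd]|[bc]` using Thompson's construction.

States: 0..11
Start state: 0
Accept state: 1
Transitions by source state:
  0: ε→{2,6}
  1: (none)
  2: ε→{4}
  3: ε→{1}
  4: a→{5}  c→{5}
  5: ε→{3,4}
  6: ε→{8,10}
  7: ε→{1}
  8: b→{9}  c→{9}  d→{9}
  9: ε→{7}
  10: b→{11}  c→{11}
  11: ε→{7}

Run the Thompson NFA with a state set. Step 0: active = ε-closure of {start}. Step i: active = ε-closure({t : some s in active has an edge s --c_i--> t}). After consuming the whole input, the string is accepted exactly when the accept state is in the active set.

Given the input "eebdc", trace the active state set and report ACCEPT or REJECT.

Answer: REJECT

Trace:
initial (ε-close {0}): {0,2,4,6,8,10}
'e' @ 1: {}  — state set empty
rest 'ebdc' ignored (set empty)
final: {}; accept 1 not in set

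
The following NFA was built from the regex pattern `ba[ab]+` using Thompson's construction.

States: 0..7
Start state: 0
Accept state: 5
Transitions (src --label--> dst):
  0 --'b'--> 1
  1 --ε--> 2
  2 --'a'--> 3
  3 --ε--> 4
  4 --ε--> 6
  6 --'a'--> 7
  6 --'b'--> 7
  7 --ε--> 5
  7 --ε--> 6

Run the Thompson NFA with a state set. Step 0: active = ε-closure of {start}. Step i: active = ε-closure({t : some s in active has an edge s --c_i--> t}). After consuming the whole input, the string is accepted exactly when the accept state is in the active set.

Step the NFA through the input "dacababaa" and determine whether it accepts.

S₀ = ε-closure({0}) = {0}
'd' @ 1: {}  — no active states
rest 'acababaa' ignored (set empty)
after full input: {}  (accept=5 not in)

Answer: REJECT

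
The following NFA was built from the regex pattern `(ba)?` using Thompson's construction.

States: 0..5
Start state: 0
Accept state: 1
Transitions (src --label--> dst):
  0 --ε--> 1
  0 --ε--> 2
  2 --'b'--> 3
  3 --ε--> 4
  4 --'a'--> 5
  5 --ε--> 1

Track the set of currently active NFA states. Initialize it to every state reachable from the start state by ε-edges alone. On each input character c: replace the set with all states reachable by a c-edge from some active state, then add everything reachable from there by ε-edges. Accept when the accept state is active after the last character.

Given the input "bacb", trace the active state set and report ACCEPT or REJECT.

initial (ε-close {0}): {0,1,2}
'b' @ 1: {3,4}
'a' @ 2: {1,5}  ✓accept
'c' @ 3: {}  — no active states
rest 'b' ignored (set empty)
final: {}; accept 1 not in set

Answer: REJECT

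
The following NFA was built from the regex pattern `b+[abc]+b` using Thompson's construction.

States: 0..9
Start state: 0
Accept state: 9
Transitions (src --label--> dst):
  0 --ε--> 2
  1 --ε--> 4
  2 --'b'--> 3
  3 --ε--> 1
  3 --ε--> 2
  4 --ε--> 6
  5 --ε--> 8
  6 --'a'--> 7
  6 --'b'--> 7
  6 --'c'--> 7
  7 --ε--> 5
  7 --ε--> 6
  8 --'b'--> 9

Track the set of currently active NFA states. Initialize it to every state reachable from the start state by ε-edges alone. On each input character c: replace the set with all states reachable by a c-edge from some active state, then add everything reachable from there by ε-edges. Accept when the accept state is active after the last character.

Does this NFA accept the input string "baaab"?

start: ε-closure({0}) = {0,2}
'b' @ 1: {1,2,3,4,6}
'a' @ 2: {5,6,7,8}
'a' @ 3: {5,6,7,8}
'a' @ 4: {5,6,7,8}
'b' @ 5: {5,6,7,8,9}  (accept∈set)
end set {5,6,7,8,9} — state 9 in

Answer: ACCEPT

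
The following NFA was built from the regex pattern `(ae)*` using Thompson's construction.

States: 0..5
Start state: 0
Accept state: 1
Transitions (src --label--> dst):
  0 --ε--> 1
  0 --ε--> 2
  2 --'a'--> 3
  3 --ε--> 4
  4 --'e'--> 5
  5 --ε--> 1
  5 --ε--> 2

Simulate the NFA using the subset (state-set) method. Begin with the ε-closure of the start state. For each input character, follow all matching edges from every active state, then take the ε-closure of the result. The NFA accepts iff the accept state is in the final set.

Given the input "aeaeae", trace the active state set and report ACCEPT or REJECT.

Answer: ACCEPT

Trace:
initial (ε-close {0}): {0,1,2}
'a' @ 1: {3,4}
'e' @ 2: {1,2,5}  (accept∈set)
'a' @ 3: {3,4}
'e' @ 4: {1,2,5}  (accept∈set)
'a' @ 5: {3,4}
'e' @ 6: {1,2,5}  (accept∈set)
final: {1,2,5}; accept 1 in set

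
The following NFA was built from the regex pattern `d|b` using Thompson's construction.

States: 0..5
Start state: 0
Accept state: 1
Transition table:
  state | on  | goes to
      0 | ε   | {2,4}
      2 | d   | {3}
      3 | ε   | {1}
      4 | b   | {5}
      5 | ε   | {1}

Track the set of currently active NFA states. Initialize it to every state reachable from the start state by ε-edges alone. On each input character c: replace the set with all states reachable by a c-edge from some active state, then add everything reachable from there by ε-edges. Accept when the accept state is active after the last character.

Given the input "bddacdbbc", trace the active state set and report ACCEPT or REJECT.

Answer: REJECT

Steps:
initial (ε-close {0}): {0,2,4}
'b' @ 1: {1,5}  (accept∈set)
'd' @ 2: {}  — state set empty
rest 'dacdbbc' ignored (set empty)
end set {} — state 1 not in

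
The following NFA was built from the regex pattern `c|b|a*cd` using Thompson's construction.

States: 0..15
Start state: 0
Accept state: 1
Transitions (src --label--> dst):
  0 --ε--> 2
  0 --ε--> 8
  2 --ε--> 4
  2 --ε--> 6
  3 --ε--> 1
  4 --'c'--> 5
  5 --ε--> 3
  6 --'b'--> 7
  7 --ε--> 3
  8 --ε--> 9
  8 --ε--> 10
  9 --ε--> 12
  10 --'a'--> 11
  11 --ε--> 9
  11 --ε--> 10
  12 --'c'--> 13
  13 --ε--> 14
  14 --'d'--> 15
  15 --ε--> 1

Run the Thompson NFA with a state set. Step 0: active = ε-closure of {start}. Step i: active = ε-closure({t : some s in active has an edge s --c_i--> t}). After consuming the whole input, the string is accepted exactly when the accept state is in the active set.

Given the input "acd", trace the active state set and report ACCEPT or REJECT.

S₀ = ε-closure({0}) = {0,2,4,6,8,9,10,12}
'a' @ 1: {9,10,11,12}
'c' @ 2: {13,14}
'd' @ 3: {1,15}  [accepting]
after full input: {1,15}  (accept=1 in)

Answer: ACCEPT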